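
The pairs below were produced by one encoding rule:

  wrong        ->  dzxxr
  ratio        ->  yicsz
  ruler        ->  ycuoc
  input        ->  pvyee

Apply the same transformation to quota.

xcxdl

In wrong: w→d is +7, r→z is +8, o→x is +9, n→x is +10 — the shift increases by 1 each position. Letter i (0-indexed) is shifted by i+7, so successive shifts are 7, 8, 9, ….
On quota: q+7=x, u+8=c, o+9=x, t+10=d, a+11=l.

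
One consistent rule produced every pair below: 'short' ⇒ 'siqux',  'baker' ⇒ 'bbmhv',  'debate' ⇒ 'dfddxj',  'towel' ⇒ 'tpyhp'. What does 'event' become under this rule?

In short: s→s is +0, h→i is +1, o→q is +2, r→u is +3 — the shift increases by 1 each position. Each letter shifts forward by its position index (0, 1, 2, …) — the shift grows by one for each successive letter.
On event: e+0=e, v+1=w, e+2=g, n+3=q, t+4=x.

ewgqx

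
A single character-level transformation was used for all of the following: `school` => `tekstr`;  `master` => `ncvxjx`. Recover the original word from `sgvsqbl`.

resolve

In school: s→t is +1, c→e is +2, h→k is +3, o→s is +4 — the shift increases by 1 each position. Letter i (0-indexed) is shifted by i+1, so successive shifts are 1, 2, 3, ….
Decoding sgvsqbl: s−1=r, g−2=e, v−3=s, s−4=o, q−5=l, b−6=v, l−7=e.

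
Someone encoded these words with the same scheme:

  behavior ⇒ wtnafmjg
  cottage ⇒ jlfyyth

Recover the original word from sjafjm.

heaven

Two steps: reverse the string, then apply a Caesar shift of +5.
Reversing it on sjafjm: shift back: s−5=n, j−5=e, a−5=v, f−5=a, j−5=e, m−5=h → nevaeh; then reverse → heaven.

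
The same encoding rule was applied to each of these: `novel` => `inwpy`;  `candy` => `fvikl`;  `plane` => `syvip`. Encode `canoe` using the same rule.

Treating letters as 0–25, the rule is x ↦ 5x + 21 (mod 26).
Applying it to canoe: c(2)→5·2+21≡5=f; a(0)→5·0+21≡21=v; n(13)→5·13+21≡8=i; o(14)→5·14+21≡13=n; e(4)→5·4+21≡15=p (all mod 26).

fvinp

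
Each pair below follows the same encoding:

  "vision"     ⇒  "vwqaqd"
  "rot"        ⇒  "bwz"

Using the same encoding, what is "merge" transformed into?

mozmu

The output letters match the input read backwards, each shifted +8: vision reversed is noisiv. Read the word backwards and shift each letter +8.
Applying it to merge: reverse → egrem; then shift: e+8=m, g+8=o, r+8=z, e+8=m, m+8=u.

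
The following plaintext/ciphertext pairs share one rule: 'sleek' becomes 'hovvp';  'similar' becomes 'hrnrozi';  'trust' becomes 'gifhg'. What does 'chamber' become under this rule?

Each pair mirrors across the alphabet (s↔h, l↔o, e↔v): positions sum to 25. This is the alphabet-reversal cipher (Atbash): a becomes z, b becomes y, etc.
Applying it to chamber: c↔x, h↔s, a↔z, m↔n, b↔y, e↔v, r↔i.

xsznyvi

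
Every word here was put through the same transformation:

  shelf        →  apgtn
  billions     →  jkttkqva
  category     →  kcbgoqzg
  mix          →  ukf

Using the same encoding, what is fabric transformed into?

The shift depends on letter class: consonant s→a is +8, but vowel e→g is +2. Two shifts are in play — +2 for a/e/i/o/u, +8 for every other letter.
On fabric: f(cons)+8=n, a(vowel)+2=c, b(cons)+8=j, r(cons)+8=z, i(vowel)+2=k, c(cons)+8=k.

ncjzkk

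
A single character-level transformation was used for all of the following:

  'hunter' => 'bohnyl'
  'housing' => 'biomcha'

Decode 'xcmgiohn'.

dismount

Each letter is shifted forward by 20 in the alphabet (a Caesar shift of +20).
Undoing it on xcmgiohn: x−20=d, c−20=i, m−20=s, g−20=m, i−20=o, o−20=u, h−20=n, n−20=t.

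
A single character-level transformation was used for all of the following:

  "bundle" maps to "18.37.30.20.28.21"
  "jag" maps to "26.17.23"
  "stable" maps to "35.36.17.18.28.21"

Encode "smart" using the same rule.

b is letter #2 and maps to 18: an offset of 16. Each letter is replaced by its alphabet position (a=1..z=26) + 16.
Applying it to smart: s=19→35, m=13→29, a=1→17, r=18→34, t=20→36.

35.29.17.34.36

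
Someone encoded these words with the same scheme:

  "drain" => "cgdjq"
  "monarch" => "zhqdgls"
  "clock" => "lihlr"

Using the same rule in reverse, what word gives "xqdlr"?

snack

d(3)→c(2) and r(17)→g(6) fit y≡17x+3 (mod 26); the inverse of 17 mod 26 is 23. This is an affine cipher: with a=0,…,z=25, each position x becomes (17x+3) mod 26.
Reversing it on xqdlr: x(23)→23·(23−3)≡18=s; q(16)→23·(16−3)≡13=n; d(3)→23·(3−3)≡0=a; l(11)→23·(11−3)≡2=c; r(17)→23·(17−3)≡10=k (all mod 26).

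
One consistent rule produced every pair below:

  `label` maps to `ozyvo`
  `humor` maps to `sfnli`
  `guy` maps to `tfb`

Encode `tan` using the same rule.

gzm

Each pair mirrors across the alphabet (l↔o, a↔z, b↔y): positions sum to 25. This is the alphabet-reversal cipher (Atbash): a becomes z, b becomes y, etc.
For tan: t↔g, a↔z, n↔m.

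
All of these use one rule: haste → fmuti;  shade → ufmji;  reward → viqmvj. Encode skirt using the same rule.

h(7)→f(5) and a(0)→m(12) fit y≡25x+12 (mod 26); the inverse of 25 mod 26 is 25. This is an affine cipher: with a=0,…,z=25, each position x becomes (25x+12) mod 26.
For skirt: s(18)→25·18+12≡20=u; k(10)→25·10+12≡2=c; i(8)→25·8+12≡4=e; r(17)→25·17+12≡21=v; t(19)→25·19+12≡19=t (all mod 26).

ucevt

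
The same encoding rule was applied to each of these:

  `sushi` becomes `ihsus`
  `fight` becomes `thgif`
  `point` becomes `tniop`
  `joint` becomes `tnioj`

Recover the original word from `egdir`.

The output letters match the input read backwards: sushi reversed is ihsus. It's just the letters in reverse order.
Decoding egdir: then reverse → ridge.

ridge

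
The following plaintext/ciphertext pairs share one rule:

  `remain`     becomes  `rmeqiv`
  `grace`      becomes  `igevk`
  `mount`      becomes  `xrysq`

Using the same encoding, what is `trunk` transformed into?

Read the word backwards and shift each letter +4.
For trunk: reverse → knurt; then shift: k+4=o, n+4=r, u+4=y, r+4=v, t+4=x.

oryvx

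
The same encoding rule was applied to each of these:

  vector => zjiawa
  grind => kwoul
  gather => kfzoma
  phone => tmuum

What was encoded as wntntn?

single

In vector: v→z is +4, e→j is +5, c→i is +6, t→a is +7 — the shift increases by 1 each position. The shift increases by 1 at each position, starting from +4: 4, 5, 6, ….
Reversing it on wntntn: w−4=s, n−5=i, t−6=n, n−7=g, t−8=l, n−9=e.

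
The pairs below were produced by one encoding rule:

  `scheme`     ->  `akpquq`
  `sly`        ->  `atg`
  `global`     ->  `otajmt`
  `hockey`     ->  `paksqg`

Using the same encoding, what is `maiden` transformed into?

umulqv

Vowels shift forward by 12 and consonants shift forward by 8.
On maiden: m(cons)+8=u, a(vowel)+12=m, i(vowel)+12=u, d(cons)+8=l, e(vowel)+12=q, n(cons)+8=v.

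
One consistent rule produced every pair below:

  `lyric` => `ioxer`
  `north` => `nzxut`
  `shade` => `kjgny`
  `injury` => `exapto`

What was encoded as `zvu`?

opt

The output letters match the input read backwards, each shifted +6: lyric reversed is ciryl. Two steps: reverse the string, then apply a Caesar shift of +6.
Decoding zvu: shift back: z−6=t, v−6=p, u−6=o → tpo; then reverse → opt.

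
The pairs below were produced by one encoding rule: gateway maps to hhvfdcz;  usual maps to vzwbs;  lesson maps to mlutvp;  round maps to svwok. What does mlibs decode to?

The shifts repeat in a cycle of length 3: positions 0,1,… shift by +1, +7, +2, then the pattern repeats.
Reversing it on mlibs: m−1=l, l−7=e, i−2=g, b−1=a, s−7=l.

legal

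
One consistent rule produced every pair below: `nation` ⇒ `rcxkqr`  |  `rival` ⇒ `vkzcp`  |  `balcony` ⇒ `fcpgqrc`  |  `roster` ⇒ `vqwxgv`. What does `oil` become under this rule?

The shift depends on letter class: consonant n→r is +4, but vowel a→c is +2. Two shifts are in play — +2 for a/e/i/o/u, +4 for every other letter.
On oil: o(vowel)+2=q, i(vowel)+2=k, l(cons)+4=p.

qkp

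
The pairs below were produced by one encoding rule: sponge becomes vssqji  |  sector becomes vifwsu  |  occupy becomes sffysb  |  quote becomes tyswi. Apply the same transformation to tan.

weq

The shift depends on letter class: consonant s→v is +3, but vowel o→s is +4. The rule splits by letter class: vowels +4, consonants +3.
For tan: t(cons)+3=w, a(vowel)+4=e, n(cons)+3=q.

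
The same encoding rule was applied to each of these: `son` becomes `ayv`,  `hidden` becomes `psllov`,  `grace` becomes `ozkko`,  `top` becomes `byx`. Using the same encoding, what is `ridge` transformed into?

The shift depends on letter class: consonant s→a is +8, but vowel o→y is +10. Vowels shift forward by 10 and consonants shift forward by 8.
For ridge: r(cons)+8=z, i(vowel)+10=s, d(cons)+8=l, g(cons)+8=o, e(vowel)+10=o.

zsloo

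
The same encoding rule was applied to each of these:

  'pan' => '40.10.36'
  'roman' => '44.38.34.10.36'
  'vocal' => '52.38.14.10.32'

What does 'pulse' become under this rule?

p(#16)→40 and a(#1)→10: differences scale by 2, so n = 2·pos + 8. The formula is n = 2×(alphabet index, a=1) + 8.
For pulse: p=16→40, u=21→50, l=12→32, s=19→46, e=5→18.

40.50.32.46.18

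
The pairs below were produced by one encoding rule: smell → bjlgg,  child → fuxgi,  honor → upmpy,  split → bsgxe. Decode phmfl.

s(18)→b(1) and m(12)→j(9) fit y≡3x+25 (mod 26); the inverse of 3 mod 26 is 9. Each letter's alphabet position (a=0..z=25) is mapped through 3·x+25 mod 26 — an affine cipher.
Decoding phmfl: p(15)→9·(15−25)≡14=o; h(7)→9·(7−25)≡20=u; m(12)→9·(12−25)≡13=n; f(5)→9·(5−25)≡2=c; l(11)→9·(11−25)≡4=e (all mod 26).

ounce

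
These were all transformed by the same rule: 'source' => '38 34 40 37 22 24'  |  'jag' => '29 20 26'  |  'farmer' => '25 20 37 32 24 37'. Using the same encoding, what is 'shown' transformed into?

s is letter #19 and maps to 38: an offset of 19. Letters become their 1-based position plus 19 (so a→20, b→21, …).
For shown: s=19→38, h=8→27, o=15→34, w=23→42, n=14→33.

38 27 34 42 33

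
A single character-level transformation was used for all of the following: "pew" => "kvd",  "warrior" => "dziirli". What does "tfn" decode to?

Each letter is replaced by its mirror in the alphabet: a↔z, b↔y, c↔x, and so on (the Atbash cipher).
Undoing it on tfn: t↔g, f↔u, n↔m.

gum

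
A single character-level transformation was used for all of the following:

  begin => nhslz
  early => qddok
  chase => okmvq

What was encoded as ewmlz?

Shifts by position in begin: pos 0: b→n (+12), pos 1: e→h (+3), pos 2: g→s (+12), pos 3: i→l (+3) — repeating every 2. The shifts repeat in a cycle of length 2: positions 0,1,… shift by +12, +3, then the pattern repeats.
Reversing it on ewmlz: e−12=s, w−3=t, m−12=a, l−3=i, z−12=n.

stain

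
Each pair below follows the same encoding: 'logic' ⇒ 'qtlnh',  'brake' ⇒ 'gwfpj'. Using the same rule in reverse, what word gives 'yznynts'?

This is a Caesar cipher with shift 5.
Decoding yznynts: y−5=t, z−5=u, n−5=i, y−5=t, n−5=i, t−5=o, s−5=n.

tuition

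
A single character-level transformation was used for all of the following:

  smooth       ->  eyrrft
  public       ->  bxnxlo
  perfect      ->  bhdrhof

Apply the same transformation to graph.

The shift depends on letter class: consonant s→e is +12, but vowel o→r is +3. The rule splits by letter class: vowels +3, consonants +12.
For graph: g(cons)+12=s, r(cons)+12=d, a(vowel)+3=d, p(cons)+12=b, h(cons)+12=t.

sddbt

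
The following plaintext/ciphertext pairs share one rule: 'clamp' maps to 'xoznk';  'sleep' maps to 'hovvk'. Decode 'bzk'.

Each pair mirrors across the alphabet (c↔x, l↔o, a↔z): positions sum to 25. Letters are reflected about the middle of the alphabet (position → 25−position): Atbash.
Undoing it on bzk: b↔y, z↔a, k↔p.

yap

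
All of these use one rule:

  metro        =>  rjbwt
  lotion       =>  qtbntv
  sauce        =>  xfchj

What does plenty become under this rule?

uqmsyg

It's a Vigenère-style cipher with numeric key [5,5,8]: position i shifts by key[i mod 3].
On plenty: p+5=u, l+5=q, e+8=m, n+5=s, t+5=y, y+8=g.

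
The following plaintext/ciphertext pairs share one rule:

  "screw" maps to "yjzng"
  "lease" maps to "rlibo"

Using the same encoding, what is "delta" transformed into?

jltck

In screw: s→y is +6, c→j is +7, r→z is +8, e→n is +9 — the shift increases by 1 each position. The shift increases by 1 at each position, starting from +6: 6, 7, 8, ….
For delta: d+6=j, e+7=l, l+8=t, t+9=c, a+10=k.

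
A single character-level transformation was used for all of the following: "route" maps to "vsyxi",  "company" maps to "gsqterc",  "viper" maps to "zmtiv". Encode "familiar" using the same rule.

This is a Caesar cipher with shift 4.
For familiar: f+4=j, a+4=e, m+4=q, i+4=m, l+4=p, i+4=m, a+4=e, r+4=v.

jeqmpmev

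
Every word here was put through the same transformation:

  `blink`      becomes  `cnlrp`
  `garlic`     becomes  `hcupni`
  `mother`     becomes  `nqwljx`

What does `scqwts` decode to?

In blink: b→c is +1, l→n is +2, i→l is +3, n→r is +4 — the shift increases by 1 each position. Letter i (0-indexed) is shifted by i+1, so successive shifts are 1, 2, 3, ….
Decoding scqwts: s−1=r, c−2=a, q−3=n, w−4=s, t−5=o, s−6=m.

ransom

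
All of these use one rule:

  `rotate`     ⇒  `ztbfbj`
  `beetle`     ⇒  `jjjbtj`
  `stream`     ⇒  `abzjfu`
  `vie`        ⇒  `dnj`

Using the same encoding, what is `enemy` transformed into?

The shift depends on letter class: consonant r→z is +8, but vowel o→t is +5. The rule splits by letter class: vowels +5, consonants +8.
For enemy: e(vowel)+5=j, n(cons)+8=v, e(vowel)+5=j, m(cons)+8=u, y(cons)+8=g.

jvjug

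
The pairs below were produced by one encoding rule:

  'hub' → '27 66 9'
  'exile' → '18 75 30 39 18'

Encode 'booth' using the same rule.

h(#8)→27 and u(#21)→66: differences scale by 3, so n = 3·pos + 3. The formula is n = 3×(alphabet index, a=1) + 3.
On booth: b=2→9, o=15→48, o=15→48, t=20→63, h=8→27.

9 48 48 63 27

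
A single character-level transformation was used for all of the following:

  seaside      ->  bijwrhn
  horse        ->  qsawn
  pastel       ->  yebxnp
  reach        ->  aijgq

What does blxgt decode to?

shock

Shifts by position in seaside: pos 0: s→b (+9), pos 1: e→i (+4), pos 2: a→j (+9), pos 3: s→w (+4) — repeating every 2. It's a Vigenère-style cipher with numeric key [9,4]: position i shifts by key[i mod 2].
Undoing it on blxgt: b−9=s, l−4=h, x−9=o, g−4=c, t−9=k.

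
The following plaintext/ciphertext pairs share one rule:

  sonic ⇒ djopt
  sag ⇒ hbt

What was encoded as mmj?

The output letters match the input read backwards, each shifted +1: sonic reversed is cinos. Two steps: reverse the string, then apply a Caesar shift of +1.
Reversing it on mmj: shift back: m−1=l, m−1=l, j−1=i → lli; then reverse → ill.

ill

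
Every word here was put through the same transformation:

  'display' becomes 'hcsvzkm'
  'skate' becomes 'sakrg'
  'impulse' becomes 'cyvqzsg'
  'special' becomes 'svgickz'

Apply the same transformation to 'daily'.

hkczm

d(3)→h(7) and i(8)→c(2) fit y≡25x+10 (mod 26); the inverse of 25 mod 26 is 25. Each letter's alphabet position (a=0..z=25) is mapped through 25·x+10 mod 26 — an affine cipher.
For daily: d(3)→25·3+10≡7=h; a(0)→25·0+10≡10=k; i(8)→25·8+10≡2=c; l(11)→25·11+10≡25=z; y(24)→25·24+10≡12=m (all mod 26).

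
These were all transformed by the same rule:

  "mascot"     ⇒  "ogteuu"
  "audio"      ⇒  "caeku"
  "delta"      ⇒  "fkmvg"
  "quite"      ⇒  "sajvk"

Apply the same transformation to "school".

uiiqum

A repeating key of period 3 is used — shifts +2, +6, +1 over and over.
On school: s+2=u, c+6=i, h+1=i, o+2=q, o+6=u, l+1=m.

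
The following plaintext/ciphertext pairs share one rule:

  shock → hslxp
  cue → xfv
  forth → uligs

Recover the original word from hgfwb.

study

Each pair mirrors across the alphabet (s↔h, h↔s, o↔l): positions sum to 25. Each letter is replaced by its mirror in the alphabet: a↔z, b↔y, c↔x, and so on (the Atbash cipher).
Reversing it on hgfwb: h↔s, g↔t, f↔u, w↔d, b↔y.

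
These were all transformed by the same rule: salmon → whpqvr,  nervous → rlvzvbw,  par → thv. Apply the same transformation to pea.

The shift depends on letter class: consonant s→w is +4, but vowel a→h is +7. Vowels shift forward by 7 and consonants shift forward by 4.
For pea: p(cons)+4=t, e(vowel)+7=l, a(vowel)+7=h.

tlh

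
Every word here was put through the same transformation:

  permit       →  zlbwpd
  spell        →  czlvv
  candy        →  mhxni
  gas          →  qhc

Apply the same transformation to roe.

bvl

The rule splits by letter class: vowels +7, consonants +10.
Applying it to roe: r(cons)+10=b, o(vowel)+7=v, e(vowel)+7=l.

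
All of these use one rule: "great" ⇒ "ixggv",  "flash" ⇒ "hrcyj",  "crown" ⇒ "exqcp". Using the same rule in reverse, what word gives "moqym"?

kiosk

Shifts by position in great: pos 0: g→i (+2), pos 1: r→x (+6), pos 2: e→g (+2), pos 3: a→g (+6) — repeating every 2. A repeating key of period 2 is used — shifts +2, +6 over and over.
Reversing it on moqym: m−2=k, o−6=i, q−2=o, y−6=s, m−2=k.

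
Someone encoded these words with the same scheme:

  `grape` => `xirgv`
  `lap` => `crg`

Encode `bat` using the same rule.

Compare letters: g→x is +17, r→i is +17, a→r is +17 — a constant shift. It's a constant shift of +17 (ROT17).
For bat: b+17=s, a+17=r, t+17=k.

srk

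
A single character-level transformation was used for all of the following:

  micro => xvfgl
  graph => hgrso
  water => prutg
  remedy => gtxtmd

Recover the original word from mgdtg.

m(12)→x(23) and i(8)→v(21) fit y≡7x+17 (mod 26); the inverse of 7 mod 26 is 15. This is an affine cipher: with a=0,…,z=25, each position x becomes (7x+17) mod 26.
Reversing it on mgdtg: m(12)→15·(12−17)≡3=d; g(6)→15·(6−17)≡17=r; d(3)→15·(3−17)≡24=y; t(19)→15·(19−17)≡4=e; g(6)→15·(6−17)≡17=r (all mod 26).

dryer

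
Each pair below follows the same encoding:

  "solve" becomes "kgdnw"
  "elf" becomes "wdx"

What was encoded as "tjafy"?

bring

Every letter moves 18 places later in the alphabet, wrapping around z→a.
Reversing it on tjafy: t−18=b, j−18=r, a−18=i, f−18=n, y−18=g.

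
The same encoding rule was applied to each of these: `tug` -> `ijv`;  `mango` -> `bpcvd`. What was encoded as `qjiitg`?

Compare letters: t→i is +15, u→j is +15, g→v is +15 — a constant shift. Every letter moves 15 places later in the alphabet, wrapping around z→a.
Reversing it on qjiitg: q−15=b, j−15=u, i−15=t, i−15=t, t−15=e, g−15=r.

butter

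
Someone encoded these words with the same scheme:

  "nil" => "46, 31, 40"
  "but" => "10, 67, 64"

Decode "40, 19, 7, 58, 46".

With a=1..z=26, the number is 3·pos + 4.
Undoing it on 40, 19, 7, 58, 46: 40→(40−4)÷3=12=l, 19→(19−4)÷3=5=e, 7→(7−4)÷3=1=a, 58→(58−4)÷3=18=r, 46→(46−4)÷3=14=n.

learn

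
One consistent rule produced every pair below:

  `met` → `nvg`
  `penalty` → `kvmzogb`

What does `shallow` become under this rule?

Letters are reflected about the middle of the alphabet (position → 25−position): Atbash.
Applying it to shallow: s↔h, h↔s, a↔z, l↔o, l↔o, o↔l, w↔d.

hszoold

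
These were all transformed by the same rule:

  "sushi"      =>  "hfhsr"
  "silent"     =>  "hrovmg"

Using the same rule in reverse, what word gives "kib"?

Each pair mirrors across the alphabet (s↔h, u↔f, s↔h): positions sum to 25. This is the alphabet-reversal cipher (Atbash): a becomes z, b becomes y, etc.
Decoding kib: k↔p, i↔r, b↔y.

pry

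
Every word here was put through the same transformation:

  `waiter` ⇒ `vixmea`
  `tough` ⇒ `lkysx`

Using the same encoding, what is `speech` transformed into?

lgiitw

The output letters match the input read backwards, each shifted +4: waiter reversed is retiaw. Two steps: reverse the string, then apply a Caesar shift of +4.
Applying it to speech: reverse → hceeps; then shift: h+4=l, c+4=g, e+4=i, e+4=i, p+4=t, s+4=w.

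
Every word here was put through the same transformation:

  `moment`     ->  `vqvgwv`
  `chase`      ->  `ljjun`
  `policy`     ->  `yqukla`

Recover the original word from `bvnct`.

Shifts by position in moment: pos 0: m→v (+9), pos 1: o→q (+2), pos 2: m→v (+9), pos 3: e→g (+2) — repeating every 2. The shifts repeat in a cycle of length 2: positions 0,1,… shift by +9, +2, then the pattern repeats.
Undoing it on bvnct: b−9=s, v−2=t, n−9=e, c−2=a, t−9=k.

steak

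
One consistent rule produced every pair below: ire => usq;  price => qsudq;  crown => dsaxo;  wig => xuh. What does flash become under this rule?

Two shifts are in play — +12 for a/e/i/o/u, +1 for every other letter.
On flash: f(cons)+1=g, l(cons)+1=m, a(vowel)+12=m, s(cons)+1=t, h(cons)+1=i.

gmmti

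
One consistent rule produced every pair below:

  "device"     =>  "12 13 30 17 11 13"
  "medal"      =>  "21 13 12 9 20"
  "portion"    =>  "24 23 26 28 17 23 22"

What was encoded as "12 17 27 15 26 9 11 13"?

d is letter #4 and maps to 12: an offset of 8. The number is (letter's place in the alphabet, a=1) + 8.
Reversing it on 12 17 27 15 26 9 11 13: 12→(12−8)÷1=4=d, 17→(17−8)÷1=9=i, 27→(27−8)÷1=19=s, 15→(15−8)÷1=7=g, 26→(26−8)÷1=18=r, 9→(9−8)÷1=1=a, 11→(11−8)÷1=3=c, 13→(13−8)÷1=5=e.

disgrace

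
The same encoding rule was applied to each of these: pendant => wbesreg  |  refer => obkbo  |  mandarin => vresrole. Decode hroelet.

p(15)→w(22) and e(4)→b(1) fit y≡9x+17 (mod 26); the inverse of 9 mod 26 is 3. This is an affine cipher: with a=0,…,z=25, each position x becomes (9x+17) mod 26.
Reversing it on hroelet: h(7)→3·(7−17)≡22=w; r(17)→3·(17−17)≡0=a; o(14)→3·(14−17)≡17=r; e(4)→3·(4−17)≡13=n; l(11)→3·(11−17)≡8=i; e(4)→3·(4−17)≡13=n; t(19)→3·(19−17)≡6=g (all mod 26).

warning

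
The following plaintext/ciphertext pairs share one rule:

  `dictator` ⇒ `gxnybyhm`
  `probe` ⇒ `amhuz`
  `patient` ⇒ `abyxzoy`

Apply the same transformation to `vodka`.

khgjb

This is an affine cipher: with a=0,…,z=25, each position x becomes (19x+1) mod 26.
On vodka: v(21)→19·21+1≡10=k; o(14)→19·14+1≡7=h; d(3)→19·3+1≡6=g; k(10)→19·10+1≡9=j; a(0)→19·0+1≡1=b (all mod 26).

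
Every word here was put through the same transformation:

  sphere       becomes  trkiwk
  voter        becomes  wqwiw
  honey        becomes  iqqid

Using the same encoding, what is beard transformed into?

Each letter shifts forward by (position + 1), i.e. 1, 2, 3, … — the shift grows by one for each successive letter.
For beard: b+1=c, e+2=g, a+3=d, r+4=v, d+5=i.

cgdvi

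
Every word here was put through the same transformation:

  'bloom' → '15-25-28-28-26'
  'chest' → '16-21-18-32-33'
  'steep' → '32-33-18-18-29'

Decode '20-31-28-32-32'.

gross

Letters become their 1-based position plus 13 (so a→14, b→15, …).
Reversing it on 20-31-28-32-32: 20→(20−13)÷1=7=g, 31→(31−13)÷1=18=r, 28→(28−13)÷1=15=o, 32→(32−13)÷1=19=s, 32→(32−13)÷1=19=s.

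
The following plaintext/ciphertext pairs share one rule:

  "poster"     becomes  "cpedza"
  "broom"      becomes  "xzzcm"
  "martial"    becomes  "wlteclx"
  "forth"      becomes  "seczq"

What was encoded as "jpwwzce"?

trolley

The output letters match the input read backwards, each shifted +11: poster reversed is retsop. The word is reversed, then every letter is shifted forward by 11.
Reversing it on jpwwzce: shift back: j−11=y, p−11=e, w−11=l, w−11=l, z−11=o, c−11=r, e−11=t → yellort; then reverse → trolley.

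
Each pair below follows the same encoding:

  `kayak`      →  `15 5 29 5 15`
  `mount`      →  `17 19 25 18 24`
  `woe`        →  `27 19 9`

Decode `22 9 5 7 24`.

react

k is letter #11 and maps to 15: an offset of 4. Letters become their 1-based position plus 4 (so a→5, b→6, …).
Undoing it on 22 9 5 7 24: 22→(22−4)÷1=18=r, 9→(9−4)÷1=5=e, 5→(5−4)÷1=1=a, 7→(7−4)÷1=3=c, 24→(24−4)÷1=20=t.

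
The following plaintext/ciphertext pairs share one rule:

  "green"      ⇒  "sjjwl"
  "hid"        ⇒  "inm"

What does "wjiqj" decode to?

elder

The output letters match the input read backwards, each shifted +5: green reversed is neerg. Read the word backwards and shift each letter +5.
Undoing it on wjiqj: shift back: w−5=r, j−5=e, i−5=d, q−5=l, j−5=e → redle; then reverse → elder.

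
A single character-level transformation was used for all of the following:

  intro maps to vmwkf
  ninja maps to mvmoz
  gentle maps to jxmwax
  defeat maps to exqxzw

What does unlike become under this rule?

pmavhx

i(8)→v(21) and n(13)→m(12) fit y≡19x+25 (mod 26); the inverse of 19 mod 26 is 11. This is an affine cipher: with a=0,…,z=25, each position x becomes (19x+25) mod 26.
On unlike: u(20)→19·20+25≡15=p; n(13)→19·13+25≡12=m; l(11)→19·11+25≡0=a; i(8)→19·8+25≡21=v; k(10)→19·10+25≡7=h; e(4)→19·4+25≡23=x (all mod 26).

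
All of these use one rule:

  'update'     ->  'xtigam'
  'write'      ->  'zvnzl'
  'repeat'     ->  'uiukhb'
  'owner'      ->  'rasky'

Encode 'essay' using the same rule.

hwxgf

In update: u→x is +3, p→t is +4, d→i is +5, a→g is +6 — the shift increases by 1 each position. Letter i (0-indexed) is shifted by i+3, so successive shifts are 3, 4, 5, ….
On essay: e+3=h, s+4=w, s+5=x, a+6=g, y+7=f.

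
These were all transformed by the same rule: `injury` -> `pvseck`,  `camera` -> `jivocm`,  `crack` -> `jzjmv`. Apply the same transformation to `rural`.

In injury: i→p is +7, n→v is +8, j→s is +9, u→e is +10 — the shift increases by 1 each position. The shift increases by 1 at each position, starting from +7: 7, 8, 9, ….
On rural: r+7=y, u+8=c, r+9=a, a+10=k, l+11=w.

ycakw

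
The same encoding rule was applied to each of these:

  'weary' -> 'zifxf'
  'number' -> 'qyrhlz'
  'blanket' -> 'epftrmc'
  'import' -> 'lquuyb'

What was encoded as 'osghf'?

lobby

In weary: w→z is +3, e→i is +4, a→f is +5, r→x is +6 — the shift increases by 1 each position. The shift increases by 1 at each position, starting from +3: 3, 4, 5, ….
Reversing it on osghf: o−3=l, s−4=o, g−5=b, h−6=b, f−7=y.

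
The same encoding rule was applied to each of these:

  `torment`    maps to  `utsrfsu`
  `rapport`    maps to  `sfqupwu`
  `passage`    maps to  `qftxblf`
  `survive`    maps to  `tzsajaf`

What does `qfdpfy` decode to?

packet

Shifts by position in torment: pos 0: t→u (+1), pos 1: o→t (+5), pos 2: r→s (+1), pos 3: m→r (+5) — repeating every 2. The shifts repeat in a cycle of length 2: positions 0,1,… shift by +1, +5, then the pattern repeats.
Decoding qfdpfy: q−1=p, f−5=a, d−1=c, p−5=k, f−1=e, y−5=t.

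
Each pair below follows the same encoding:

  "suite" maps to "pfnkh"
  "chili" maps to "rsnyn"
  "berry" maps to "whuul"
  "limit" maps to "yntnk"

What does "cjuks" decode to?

forth

s(18)→p(15) and u(20)→f(5) fit y≡21x+1 (mod 26); the inverse of 21 mod 26 is 5. Each letter's alphabet position (a=0..z=25) is mapped through 21·x+1 mod 26 — an affine cipher.
Reversing it on cjuks: c(2)→5·(2−1)≡5=f; j(9)→5·(9−1)≡14=o; u(20)→5·(20−1)≡17=r; k(10)→5·(10−1)≡19=t; s(18)→5·(18−1)≡7=h (all mod 26).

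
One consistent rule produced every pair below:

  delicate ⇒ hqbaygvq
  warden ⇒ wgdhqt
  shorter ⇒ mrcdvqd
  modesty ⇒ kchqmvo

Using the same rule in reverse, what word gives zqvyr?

d(3)→h(7) and e(4)→q(16) fit y≡9x+6 (mod 26); the inverse of 9 mod 26 is 3. Treating letters as 0–25, the rule is x ↦ 9x + 6 (mod 26).
Undoing it on zqvyr: z(25)→3·(25−6)≡5=f; q(16)→3·(16−6)≡4=e; v(21)→3·(21−6)≡19=t; y(24)→3·(24−6)≡2=c; r(17)→3·(17−6)≡7=h (all mod 26).

fetch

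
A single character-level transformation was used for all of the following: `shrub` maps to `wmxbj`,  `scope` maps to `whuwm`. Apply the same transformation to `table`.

In shrub: s→w is +4, h→m is +5, r→x is +6, u→b is +7 — the shift increases by 1 each position. Letter i (0-indexed) is shifted by i+4, so successive shifts are 4, 5, 6, ….
Applying it to table: t+4=x, a+5=f, b+6=h, l+7=s, e+8=m.

xfhsm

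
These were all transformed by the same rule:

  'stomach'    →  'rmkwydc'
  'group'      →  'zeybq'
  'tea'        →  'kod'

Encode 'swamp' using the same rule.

The output letters match the input read backwards, each shifted +10: stomach reversed is hcamots. The word is reversed, then every letter is shifted forward by 10.
Applying it to swamp: reverse → pmaws; then shift: p+10=z, m+10=w, a+10=k, w+10=g, s+10=c.

zwkgc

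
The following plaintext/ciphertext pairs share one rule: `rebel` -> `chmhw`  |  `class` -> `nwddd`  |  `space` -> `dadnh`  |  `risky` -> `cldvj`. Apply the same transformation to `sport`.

darce

The shift depends on letter class: consonant r→c is +11, but vowel e→h is +3. The rule splits by letter class: vowels +3, consonants +11.
Applying it to sport: s(cons)+11=d, p(cons)+11=a, o(vowel)+3=r, r(cons)+11=c, t(cons)+11=e.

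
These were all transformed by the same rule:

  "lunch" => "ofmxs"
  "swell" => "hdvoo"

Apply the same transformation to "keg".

pvt

Each pair mirrors across the alphabet (l↔o, u↔f, n↔m): positions sum to 25. This is the alphabet-reversal cipher (Atbash): a becomes z, b becomes y, etc.
Applying it to keg: k↔p, e↔v, g↔t.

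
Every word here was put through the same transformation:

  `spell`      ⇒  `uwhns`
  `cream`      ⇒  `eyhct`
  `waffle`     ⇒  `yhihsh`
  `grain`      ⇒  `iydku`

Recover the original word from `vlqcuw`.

tenant

Shifts by position in spell: pos 0: s→u (+2), pos 1: p→w (+7), pos 2: e→h (+3), pos 3: l→n (+2), pos 4: l→s (+7) — repeating every 3. It's a Vigenère-style cipher with numeric key [2,7,3]: position i shifts by key[i mod 3].
Reversing it on vlqcuw: v−2=t, l−7=e, q−3=n, c−2=a, u−7=n, w−3=t.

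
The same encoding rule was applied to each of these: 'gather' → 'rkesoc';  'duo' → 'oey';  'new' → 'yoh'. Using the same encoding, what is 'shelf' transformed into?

The shift depends on letter class: consonant g→r is +11, but vowel a→k is +10. Two shifts are in play — +10 for a/e/i/o/u, +11 for every other letter.
For shelf: s(cons)+11=d, h(cons)+11=s, e(vowel)+10=o, l(cons)+11=w, f(cons)+11=q.

dsowq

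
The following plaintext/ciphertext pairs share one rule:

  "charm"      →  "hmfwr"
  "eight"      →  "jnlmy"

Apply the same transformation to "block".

gqthp

Compare letters: c→h is +5, h→m is +5, a→f is +5 — a constant shift. It's a constant shift of +5 (ROT5).
On block: b+5=g, l+5=q, o+5=t, c+5=h, k+5=p.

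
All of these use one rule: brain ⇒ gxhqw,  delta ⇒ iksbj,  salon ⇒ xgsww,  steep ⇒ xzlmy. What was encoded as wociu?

In brain: b→g is +5, r→x is +6, a→h is +7, i→q is +8 — the shift increases by 1 each position. Each letter shifts forward by (position + 5), i.e. 5, 6, 7, … — the shift grows by one for each successive letter.
Reversing it on wociu: w−5=r, o−6=i, c−7=v, i−8=a, u−9=l.

rival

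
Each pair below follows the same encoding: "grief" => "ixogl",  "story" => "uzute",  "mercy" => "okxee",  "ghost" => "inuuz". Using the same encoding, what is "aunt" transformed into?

catv

Shifts by position in grief: pos 0: g→i (+2), pos 1: r→x (+6), pos 2: i→o (+6), pos 3: e→g (+2), pos 4: f→l (+6) — repeating every 3. It's a Vigenère-style cipher with numeric key [2,6,6]: position i shifts by key[i mod 3].
Applying it to aunt: a+2=c, u+6=a, n+6=t, t+2=v.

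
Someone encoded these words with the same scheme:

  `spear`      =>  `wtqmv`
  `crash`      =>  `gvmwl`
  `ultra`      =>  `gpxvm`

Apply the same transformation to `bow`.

Two shifts are in play — +12 for a/e/i/o/u, +4 for every other letter.
Applying it to bow: b(cons)+4=f, o(vowel)+12=a, w(cons)+4=a.

faa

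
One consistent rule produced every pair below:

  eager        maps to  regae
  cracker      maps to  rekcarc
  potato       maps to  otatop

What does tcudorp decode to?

product

The output letters match the input read backwards: eager reversed is regae. The word is simply reversed.
Undoing it on tcudorp: then reverse → product.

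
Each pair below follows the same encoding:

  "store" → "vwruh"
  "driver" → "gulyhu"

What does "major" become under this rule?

pdmru

Compare letters: s→v is +3, t→w is +3, o→r is +3 — a constant shift. It's a constant shift of +3 (ROT3).
For major: m+3=p, a+3=d, j+3=m, o+3=r, r+3=u.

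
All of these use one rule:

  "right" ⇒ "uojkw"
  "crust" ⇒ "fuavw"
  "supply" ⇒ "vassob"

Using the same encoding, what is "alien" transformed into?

The rule splits by letter class: vowels +6, consonants +3.
On alien: a(vowel)+6=g, l(cons)+3=o, i(vowel)+6=o, e(vowel)+6=k, n(cons)+3=q.

gookq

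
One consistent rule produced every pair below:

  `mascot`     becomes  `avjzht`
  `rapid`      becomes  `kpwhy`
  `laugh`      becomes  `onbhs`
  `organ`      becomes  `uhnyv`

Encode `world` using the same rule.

ksyvd

The output letters match the input read backwards, each shifted +7: mascot reversed is tocsam. Two steps: reverse the string, then apply a Caesar shift of +7.
On world: reverse → dlrow; then shift: d+7=k, l+7=s, r+7=y, o+7=v, w+7=d.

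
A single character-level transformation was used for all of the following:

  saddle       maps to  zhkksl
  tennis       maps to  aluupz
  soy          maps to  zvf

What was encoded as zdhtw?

swamp

Compare letters: s→z is +7, a→h is +7, d→k is +7 — a constant shift. Every letter moves 7 places later in the alphabet, wrapping around z→a.
Reversing it on zdhtw: z−7=s, d−7=w, h−7=a, t−7=m, w−7=p.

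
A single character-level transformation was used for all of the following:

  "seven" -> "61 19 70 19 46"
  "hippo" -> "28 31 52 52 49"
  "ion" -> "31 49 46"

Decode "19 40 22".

elf

The formula is n = 3×(alphabet index, a=1) + 4.
Decoding 19 40 22: 19→(19−4)÷3=5=e, 40→(40−4)÷3=12=l, 22→(22−4)÷3=6=f.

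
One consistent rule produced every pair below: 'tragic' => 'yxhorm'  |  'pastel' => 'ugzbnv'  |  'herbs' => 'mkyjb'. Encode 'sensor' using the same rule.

In tragic: t→y is +5, r→x is +6, a→h is +7, g→o is +8 — the shift increases by 1 each position. The shift increases by 1 at each position, starting from +5: 5, 6, 7, ….
On sensor: s+5=x, e+6=k, n+7=u, s+8=a, o+9=x, r+10=b.

xkuaxb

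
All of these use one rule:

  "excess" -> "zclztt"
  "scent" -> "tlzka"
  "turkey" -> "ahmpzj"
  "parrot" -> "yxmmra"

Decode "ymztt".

Each letter's alphabet position (a=0..z=25) is mapped through 7·x+23 mod 26 — an affine cipher.
Undoing it on ymztt: y(24)→15·(24−23)≡15=p; m(12)→15·(12−23)≡17=r; z(25)→15·(25−23)≡4=e; t(19)→15·(19−23)≡18=s; t(19)→15·(19−23)≡18=s (all mod 26).

press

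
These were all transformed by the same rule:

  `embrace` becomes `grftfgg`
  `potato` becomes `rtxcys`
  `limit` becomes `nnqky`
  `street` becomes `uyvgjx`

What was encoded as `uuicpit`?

speaker

Shifts by position in embrace: pos 0: e→g (+2), pos 1: m→r (+5), pos 2: b→f (+4), pos 3: r→t (+2), pos 4: a→f (+5), pos 5: c→g (+4) — repeating every 3. It's a Vigenère-style cipher with numeric key [2,5,4]: position i shifts by key[i mod 3].
Undoing it on uuicpit: u−2=s, u−5=p, i−4=e, c−2=a, p−5=k, i−4=e, t−2=r.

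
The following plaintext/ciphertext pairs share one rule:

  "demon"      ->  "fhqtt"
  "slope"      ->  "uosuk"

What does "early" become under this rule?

In demon: d→f is +2, e→h is +3, m→q is +4, o→t is +5 — the shift increases by 1 each position. Each letter shifts forward by (position + 2), i.e. 2, 3, 4, … — the shift grows by one for each successive letter.
Applying it to early: e+2=g, a+3=d, r+4=v, l+5=q, y+6=e.

gdvqe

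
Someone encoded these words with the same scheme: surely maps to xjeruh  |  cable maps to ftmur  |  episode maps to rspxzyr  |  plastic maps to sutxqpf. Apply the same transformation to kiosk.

bpzxb

s(18)→x(23) and u(20)→j(9) fit y≡19x+19 (mod 26); the inverse of 19 mod 26 is 11. This is an affine cipher: with a=0,…,z=25, each position x becomes (19x+19) mod 26.
For kiosk: k(10)→19·10+19≡1=b; i(8)→19·8+19≡15=p; o(14)→19·14+19≡25=z; s(18)→19·18+19≡23=x; k(10)→19·10+19≡1=b (all mod 26).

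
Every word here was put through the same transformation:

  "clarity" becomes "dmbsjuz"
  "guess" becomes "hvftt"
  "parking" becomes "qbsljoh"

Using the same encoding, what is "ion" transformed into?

jpo

Compare letters: c→d is +1, l→m is +1, a→b is +1 — a constant shift. It's a constant shift of +1 (ROT1).
For ion: i+1=j, o+1=p, n+1=o.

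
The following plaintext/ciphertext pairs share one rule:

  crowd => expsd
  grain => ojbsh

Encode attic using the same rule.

djuub

The output letters match the input read backwards, each shifted +1: crowd reversed is dworc. Read the word backwards and shift each letter +1.
For attic: reverse → citta; then shift: c+1=d, i+1=j, t+1=u, t+1=u, a+1=b.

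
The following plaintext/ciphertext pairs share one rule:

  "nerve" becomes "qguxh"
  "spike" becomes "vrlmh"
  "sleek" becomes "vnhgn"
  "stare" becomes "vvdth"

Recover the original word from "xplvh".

Shifts by position in nerve: pos 0: n→q (+3), pos 1: e→g (+2), pos 2: r→u (+3), pos 3: v→x (+2) — repeating every 2. The shifts repeat in a cycle of length 2: positions 0,1,… shift by +3, +2, then the pattern repeats.
Undoing it on xplvh: x−3=u, p−2=n, l−3=i, v−2=t, h−3=e.

unite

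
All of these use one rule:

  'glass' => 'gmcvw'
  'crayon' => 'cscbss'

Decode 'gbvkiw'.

The shift increases by 1 at each position, starting from +0: 0, 1, 2, ….
Decoding gbvkiw: g−0=g, b−1=a, v−2=t, k−3=h, i−4=e, w−5=r.

gather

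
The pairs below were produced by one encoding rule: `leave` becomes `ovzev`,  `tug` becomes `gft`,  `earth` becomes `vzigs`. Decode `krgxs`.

pitch

Each pair mirrors across the alphabet (l↔o, e↔v, a↔z): positions sum to 25. Letters are reflected about the middle of the alphabet (position → 25−position): Atbash.
Decoding krgxs: k↔p, r↔i, g↔t, x↔c, s↔h.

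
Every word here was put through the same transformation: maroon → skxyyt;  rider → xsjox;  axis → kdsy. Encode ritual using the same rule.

xszekr

The shift depends on letter class: consonant m→s is +6, but vowel a→k is +10. The rule splits by letter class: vowels +10, consonants +6.
Applying it to ritual: r(cons)+6=x, i(vowel)+10=s, t(cons)+6=z, u(vowel)+10=e, a(vowel)+10=k, l(cons)+6=r.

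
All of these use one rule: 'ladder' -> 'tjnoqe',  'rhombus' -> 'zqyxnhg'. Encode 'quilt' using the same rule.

ydswf

Letter i (0-indexed) is shifted by i+8, so successive shifts are 8, 9, 10, ….
On quilt: q+8=y, u+9=d, i+10=s, l+11=w, t+12=f.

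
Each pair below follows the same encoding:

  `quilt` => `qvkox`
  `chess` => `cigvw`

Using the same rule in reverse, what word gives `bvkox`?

In quilt: q→q is +0, u→v is +1, i→k is +2, l→o is +3 — the shift increases by 1 each position. Each letter shifts forward by its position index (0, 1, 2, …) — the shift grows by one for each successive letter.
Reversing it on bvkox: b−0=b, v−1=u, k−2=i, o−3=l, x−4=t.

built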